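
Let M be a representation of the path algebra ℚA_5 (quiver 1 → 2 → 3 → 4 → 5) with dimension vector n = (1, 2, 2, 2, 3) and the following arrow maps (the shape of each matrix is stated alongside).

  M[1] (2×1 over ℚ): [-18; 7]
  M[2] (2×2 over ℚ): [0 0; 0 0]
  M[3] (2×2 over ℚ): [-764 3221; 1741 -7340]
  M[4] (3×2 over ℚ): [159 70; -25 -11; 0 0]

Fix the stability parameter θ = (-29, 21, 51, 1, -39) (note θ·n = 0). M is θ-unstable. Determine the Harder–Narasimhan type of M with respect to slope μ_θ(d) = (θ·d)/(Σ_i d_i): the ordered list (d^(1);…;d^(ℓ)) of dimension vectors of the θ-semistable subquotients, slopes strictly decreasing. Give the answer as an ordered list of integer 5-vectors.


Interval decomposition of M: I[1,2], I[2,2], I[3,5]^2, I[5,5].
HN type (ℓ=4): μ^(1)=21; μ^(2)=13/3; μ^(3)=-29; μ^(4)=-39

((0, 2, 0, 0, 0); (0, 0, 2, 2, 2); (1, 0, 0, 0, 0); (0, 0, 0, 0, 1))


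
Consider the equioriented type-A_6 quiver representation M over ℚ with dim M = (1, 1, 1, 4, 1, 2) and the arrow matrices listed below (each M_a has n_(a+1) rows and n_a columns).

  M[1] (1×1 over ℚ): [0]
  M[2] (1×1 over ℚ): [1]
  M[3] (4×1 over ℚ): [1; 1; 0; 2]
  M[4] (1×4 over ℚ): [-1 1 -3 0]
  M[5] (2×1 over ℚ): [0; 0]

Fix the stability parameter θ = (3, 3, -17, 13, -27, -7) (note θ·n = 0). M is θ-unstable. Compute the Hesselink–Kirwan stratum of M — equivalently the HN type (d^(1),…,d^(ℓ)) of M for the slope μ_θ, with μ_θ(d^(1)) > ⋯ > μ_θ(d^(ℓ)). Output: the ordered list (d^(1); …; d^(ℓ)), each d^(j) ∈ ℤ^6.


Barcode: M ≅ I[1,1], I[2,4], I[4,4]^2, I[4,5], I[6,6]^2. HN layers by μ_θ (3 steps, strictly decreasing):
  μ^(1)=13; μ^(2)=3; μ^(3)=-7

((0, 0, 0, 3, 0, 0); (1, 0, 0, 0, 0, 0); (0, 1, 1, 1, 1, 2))


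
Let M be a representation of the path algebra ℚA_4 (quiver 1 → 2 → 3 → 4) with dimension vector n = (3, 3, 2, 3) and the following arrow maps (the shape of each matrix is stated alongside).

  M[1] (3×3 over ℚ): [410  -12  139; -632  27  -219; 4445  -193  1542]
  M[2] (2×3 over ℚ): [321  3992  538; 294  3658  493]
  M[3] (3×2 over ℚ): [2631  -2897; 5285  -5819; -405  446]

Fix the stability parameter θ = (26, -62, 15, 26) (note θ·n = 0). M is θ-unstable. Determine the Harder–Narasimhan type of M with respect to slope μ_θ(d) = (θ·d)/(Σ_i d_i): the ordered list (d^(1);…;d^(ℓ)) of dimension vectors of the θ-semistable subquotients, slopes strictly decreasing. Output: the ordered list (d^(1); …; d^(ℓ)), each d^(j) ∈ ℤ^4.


Barcode: M ≅ I[1,2], I[1,4]^2, I[4,4]. HN layers by μ_θ (3 steps, strictly decreasing):
  μ^(1)=26; μ^(2)=15; μ^(3)=-18

((0, 0, 0, 3); (0, 0, 2, 0); (3, 3, 0, 0))


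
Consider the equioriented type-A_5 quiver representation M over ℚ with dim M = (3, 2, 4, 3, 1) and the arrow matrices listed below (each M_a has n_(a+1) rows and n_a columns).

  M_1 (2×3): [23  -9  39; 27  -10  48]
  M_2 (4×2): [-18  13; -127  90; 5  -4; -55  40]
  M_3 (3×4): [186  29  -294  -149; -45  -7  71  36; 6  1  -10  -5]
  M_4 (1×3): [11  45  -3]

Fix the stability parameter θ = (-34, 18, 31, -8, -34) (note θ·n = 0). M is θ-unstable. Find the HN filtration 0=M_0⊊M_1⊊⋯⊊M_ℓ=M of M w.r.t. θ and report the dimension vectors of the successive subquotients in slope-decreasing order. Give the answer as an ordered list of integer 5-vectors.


Barcode: M ≅ I[1,1], I[1,4], I[1,5], I[3,3]^2, I[4,4]. HN layers by μ_θ (5 steps, strictly decreasing):
  μ^(1)=31; μ^(2)=41/3; μ^(3)=7/4; μ^(4)=-8; μ^(5)=-34

((0, 0, 2, 0, 0); (0, 1, 1, 1, 0); (0, 1, 1, 1, 1); (0, 0, 0, 1, 0); (3, 0, 0, 0, 0))


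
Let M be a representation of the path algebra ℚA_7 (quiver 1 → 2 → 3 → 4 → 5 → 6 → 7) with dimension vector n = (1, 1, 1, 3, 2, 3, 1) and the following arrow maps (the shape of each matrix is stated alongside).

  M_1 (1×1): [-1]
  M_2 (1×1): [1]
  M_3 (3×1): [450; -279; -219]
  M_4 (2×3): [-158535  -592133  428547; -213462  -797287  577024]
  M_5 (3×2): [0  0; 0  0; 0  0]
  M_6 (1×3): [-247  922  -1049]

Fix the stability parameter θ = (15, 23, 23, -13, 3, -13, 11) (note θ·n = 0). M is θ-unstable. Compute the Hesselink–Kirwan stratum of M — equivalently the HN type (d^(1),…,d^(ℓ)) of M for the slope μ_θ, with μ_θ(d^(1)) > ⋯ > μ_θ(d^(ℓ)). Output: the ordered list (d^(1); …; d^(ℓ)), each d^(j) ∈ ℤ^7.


Interval decomposition of M: I[1,5], I[4,4], I[4,5], I[6,6]^2, I[6,7].
HN type (ℓ=4): μ^(1)=11; μ^(2)=51/5; μ^(3)=3; μ^(4)=-13

((0, 0, 0, 0, 0, 0, 1); (1, 1, 1, 1, 1, 0, 0); (0, 0, 0, 0, 1, 0, 0); (0, 0, 0, 2, 0, 3, 0))


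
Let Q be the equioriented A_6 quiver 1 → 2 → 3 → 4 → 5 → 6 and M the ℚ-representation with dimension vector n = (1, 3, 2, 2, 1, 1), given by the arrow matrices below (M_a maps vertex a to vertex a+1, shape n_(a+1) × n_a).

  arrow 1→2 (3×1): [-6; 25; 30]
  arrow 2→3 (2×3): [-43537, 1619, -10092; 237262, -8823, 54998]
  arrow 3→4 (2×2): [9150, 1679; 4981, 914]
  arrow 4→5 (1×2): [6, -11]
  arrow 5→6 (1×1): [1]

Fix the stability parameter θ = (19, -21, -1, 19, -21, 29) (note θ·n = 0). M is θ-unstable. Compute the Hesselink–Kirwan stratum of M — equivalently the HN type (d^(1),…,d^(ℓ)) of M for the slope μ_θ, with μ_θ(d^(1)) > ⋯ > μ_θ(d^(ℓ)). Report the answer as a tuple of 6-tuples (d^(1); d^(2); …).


Via rank(M_{q-1}∘⋯∘M_p): M ≅ I[1,6], I[2,2], I[2,4].
μ_θ-semistable layers: μ^(1)=29; μ^(2)=19; μ^(3)=-1; μ^(4)=-21

((0, 0, 0, 0, 0, 1); (0, 0, 0, 1, 0, 0); (1, 1, 2, 1, 1, 0); (0, 2, 0, 0, 0, 0))


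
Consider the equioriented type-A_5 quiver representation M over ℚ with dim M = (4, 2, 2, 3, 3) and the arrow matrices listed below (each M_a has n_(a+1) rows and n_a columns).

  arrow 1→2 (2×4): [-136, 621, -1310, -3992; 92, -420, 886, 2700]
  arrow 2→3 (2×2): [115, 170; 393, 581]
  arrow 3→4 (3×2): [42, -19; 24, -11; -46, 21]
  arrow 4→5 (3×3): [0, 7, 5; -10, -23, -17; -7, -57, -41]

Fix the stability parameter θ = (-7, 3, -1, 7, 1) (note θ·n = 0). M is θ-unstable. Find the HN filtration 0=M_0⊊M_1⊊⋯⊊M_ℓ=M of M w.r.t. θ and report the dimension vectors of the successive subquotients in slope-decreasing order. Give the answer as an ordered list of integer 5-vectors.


Interval decomposition of M: I[1,1]^2, I[1,5]^2, I[4,5].
HN type (ℓ=3): μ^(1)=4; μ^(2)=1; μ^(3)=-7

((0, 0, 0, 3, 3); (0, 2, 2, 0, 0); (4, 0, 0, 0, 0))


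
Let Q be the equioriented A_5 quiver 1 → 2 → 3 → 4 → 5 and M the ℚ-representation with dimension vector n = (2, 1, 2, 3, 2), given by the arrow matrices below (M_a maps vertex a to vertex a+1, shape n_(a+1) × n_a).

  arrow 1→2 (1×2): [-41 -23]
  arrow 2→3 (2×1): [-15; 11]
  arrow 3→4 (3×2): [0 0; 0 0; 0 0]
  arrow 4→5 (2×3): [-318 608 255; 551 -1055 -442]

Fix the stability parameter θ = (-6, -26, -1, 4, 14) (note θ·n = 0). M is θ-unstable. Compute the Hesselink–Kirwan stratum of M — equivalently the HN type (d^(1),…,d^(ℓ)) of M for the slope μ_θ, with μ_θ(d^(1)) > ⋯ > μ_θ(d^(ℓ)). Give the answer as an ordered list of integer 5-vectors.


Via rank(M_{q-1}∘⋯∘M_p): M ≅ I[1,1], I[1,3], I[3,3], I[4,4], I[4,5]^2.
μ_θ-semistable layers: μ^(1)=14; μ^(2)=4; μ^(3)=-1; μ^(4)=-6; μ^(5)=-16

((0, 0, 0, 0, 2); (0, 0, 0, 3, 0); (0, 0, 2, 0, 0); (1, 0, 0, 0, 0); (1, 1, 0, 0, 0))


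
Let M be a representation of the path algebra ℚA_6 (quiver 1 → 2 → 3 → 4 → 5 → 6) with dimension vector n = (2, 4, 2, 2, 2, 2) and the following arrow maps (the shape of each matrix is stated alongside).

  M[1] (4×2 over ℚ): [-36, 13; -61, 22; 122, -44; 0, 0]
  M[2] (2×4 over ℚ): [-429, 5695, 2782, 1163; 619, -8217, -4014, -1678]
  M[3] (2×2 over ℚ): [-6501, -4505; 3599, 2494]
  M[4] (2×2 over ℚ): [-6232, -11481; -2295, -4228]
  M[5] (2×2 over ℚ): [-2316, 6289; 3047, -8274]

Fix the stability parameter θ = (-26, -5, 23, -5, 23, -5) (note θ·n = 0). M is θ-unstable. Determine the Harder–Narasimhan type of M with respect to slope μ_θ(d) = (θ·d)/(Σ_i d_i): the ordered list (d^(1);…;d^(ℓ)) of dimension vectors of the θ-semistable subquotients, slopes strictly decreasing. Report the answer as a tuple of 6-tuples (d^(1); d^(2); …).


Via rank(M_{q-1}∘⋯∘M_p): M ≅ I[1,6]^2, I[2,2]^2.
μ_θ-semistable layers: μ^(1)=9; μ^(2)=-5; μ^(3)=-26

((0, 0, 2, 2, 2, 2); (0, 4, 0, 0, 0, 0); (2, 0, 0, 0, 0, 0))


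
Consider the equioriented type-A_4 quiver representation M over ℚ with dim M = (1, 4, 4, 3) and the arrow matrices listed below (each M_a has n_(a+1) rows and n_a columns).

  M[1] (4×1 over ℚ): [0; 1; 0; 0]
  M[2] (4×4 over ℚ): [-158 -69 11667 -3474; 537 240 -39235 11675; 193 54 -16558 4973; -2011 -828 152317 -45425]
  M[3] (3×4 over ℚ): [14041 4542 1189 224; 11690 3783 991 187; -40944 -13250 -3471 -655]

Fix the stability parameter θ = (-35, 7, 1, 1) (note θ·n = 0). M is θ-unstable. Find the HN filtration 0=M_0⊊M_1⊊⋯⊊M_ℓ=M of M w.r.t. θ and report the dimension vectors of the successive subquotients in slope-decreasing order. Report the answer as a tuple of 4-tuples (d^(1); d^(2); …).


Interval decomposition of M: I[1,4], I[2,2], I[2,4]^2, I[3,3].
HN type (ℓ=4): μ^(1)=7; μ^(2)=3; μ^(3)=1; μ^(4)=-35

((0, 1, 0, 0); (0, 3, 3, 3); (0, 0, 1, 0); (1, 0, 0, 0))


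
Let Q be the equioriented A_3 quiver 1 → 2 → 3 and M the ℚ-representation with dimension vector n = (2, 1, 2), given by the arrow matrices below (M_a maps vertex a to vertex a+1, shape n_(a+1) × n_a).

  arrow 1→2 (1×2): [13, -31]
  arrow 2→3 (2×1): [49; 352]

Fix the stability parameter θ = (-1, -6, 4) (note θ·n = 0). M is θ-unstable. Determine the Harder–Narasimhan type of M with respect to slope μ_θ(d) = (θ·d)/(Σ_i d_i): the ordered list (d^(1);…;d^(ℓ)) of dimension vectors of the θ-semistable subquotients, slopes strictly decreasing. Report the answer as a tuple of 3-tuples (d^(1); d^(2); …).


Barcode: M ≅ I[1,1], I[1,3], I[3,3]. HN layers by μ_θ (3 steps, strictly decreasing):
  μ^(1)=4; μ^(2)=-1; μ^(3)=-7/2

((0, 0, 2); (1, 0, 0); (1, 1, 0))


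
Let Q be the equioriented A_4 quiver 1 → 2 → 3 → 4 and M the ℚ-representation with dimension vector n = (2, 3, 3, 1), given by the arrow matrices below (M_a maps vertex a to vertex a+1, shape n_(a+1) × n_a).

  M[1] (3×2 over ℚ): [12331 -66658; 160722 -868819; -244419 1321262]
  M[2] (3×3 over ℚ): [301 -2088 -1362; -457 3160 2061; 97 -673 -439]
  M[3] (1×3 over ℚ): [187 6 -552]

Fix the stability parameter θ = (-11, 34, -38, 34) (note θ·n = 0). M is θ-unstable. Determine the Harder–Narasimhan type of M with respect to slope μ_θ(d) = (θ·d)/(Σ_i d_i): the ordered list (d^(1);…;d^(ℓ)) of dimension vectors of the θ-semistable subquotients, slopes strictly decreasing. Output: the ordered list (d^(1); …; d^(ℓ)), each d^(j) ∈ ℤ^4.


Barcode: M ≅ I[1,3], I[1,4], I[2,3]. HN layers by μ_θ (3 steps, strictly decreasing):
  μ^(1)=34; μ^(2)=-2; μ^(3)=-11

((0, 0, 0, 1); (0, 3, 3, 0); (2, 0, 0, 0))


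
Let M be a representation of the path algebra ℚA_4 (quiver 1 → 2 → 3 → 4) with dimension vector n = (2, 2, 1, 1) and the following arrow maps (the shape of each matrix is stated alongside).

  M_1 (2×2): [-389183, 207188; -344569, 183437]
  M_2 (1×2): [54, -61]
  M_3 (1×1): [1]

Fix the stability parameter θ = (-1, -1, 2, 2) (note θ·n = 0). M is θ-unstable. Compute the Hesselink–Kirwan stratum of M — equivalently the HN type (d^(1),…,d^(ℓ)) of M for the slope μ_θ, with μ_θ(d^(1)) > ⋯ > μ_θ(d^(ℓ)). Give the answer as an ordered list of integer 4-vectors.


Via rank(M_{q-1}∘⋯∘M_p): M ≅ I[1,2], I[1,4].
μ_θ-semistable layers: μ^(1)=2; μ^(2)=-1

((0, 0, 1, 1); (2, 2, 0, 0))


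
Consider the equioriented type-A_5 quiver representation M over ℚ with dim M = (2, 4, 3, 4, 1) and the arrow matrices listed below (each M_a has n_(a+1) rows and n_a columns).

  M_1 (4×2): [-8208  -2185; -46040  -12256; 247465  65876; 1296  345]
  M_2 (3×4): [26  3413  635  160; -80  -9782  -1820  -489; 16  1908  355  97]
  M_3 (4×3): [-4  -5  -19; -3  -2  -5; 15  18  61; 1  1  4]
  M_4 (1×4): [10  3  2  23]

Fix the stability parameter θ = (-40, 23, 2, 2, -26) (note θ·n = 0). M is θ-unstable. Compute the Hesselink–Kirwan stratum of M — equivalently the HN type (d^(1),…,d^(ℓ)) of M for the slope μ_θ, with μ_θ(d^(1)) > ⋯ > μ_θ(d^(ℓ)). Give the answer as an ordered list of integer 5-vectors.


Barcode: M ≅ I[1,4], I[1,5], I[2,2], I[2,4], I[4,4]. HN layers by μ_θ (5 steps, strictly decreasing):
  μ^(1)=23; μ^(2)=9; μ^(3)=2; μ^(4)=1/4; μ^(5)=-40

((0, 1, 0, 0, 0); (0, 2, 2, 2, 0); (0, 0, 0, 1, 0); (0, 1, 1, 1, 1); (2, 0, 0, 0, 0))


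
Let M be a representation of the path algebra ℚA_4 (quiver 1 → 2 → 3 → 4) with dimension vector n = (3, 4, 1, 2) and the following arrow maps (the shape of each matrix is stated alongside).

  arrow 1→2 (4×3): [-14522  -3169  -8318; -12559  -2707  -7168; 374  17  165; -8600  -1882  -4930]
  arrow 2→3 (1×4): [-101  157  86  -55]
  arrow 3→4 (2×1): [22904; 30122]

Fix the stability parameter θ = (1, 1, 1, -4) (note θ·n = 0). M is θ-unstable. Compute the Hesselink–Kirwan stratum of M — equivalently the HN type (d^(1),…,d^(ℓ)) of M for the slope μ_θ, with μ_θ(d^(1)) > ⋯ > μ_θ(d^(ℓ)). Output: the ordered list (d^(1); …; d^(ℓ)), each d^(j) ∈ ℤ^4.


Via rank(M_{q-1}∘⋯∘M_p): M ≅ I[1,2]^2, I[1,4], I[2,2], I[4,4].
μ_θ-semistable layers: μ^(1)=1; μ^(2)=-1/4; μ^(3)=-4

((2, 3, 0, 0); (1, 1, 1, 1); (0, 0, 0, 1))


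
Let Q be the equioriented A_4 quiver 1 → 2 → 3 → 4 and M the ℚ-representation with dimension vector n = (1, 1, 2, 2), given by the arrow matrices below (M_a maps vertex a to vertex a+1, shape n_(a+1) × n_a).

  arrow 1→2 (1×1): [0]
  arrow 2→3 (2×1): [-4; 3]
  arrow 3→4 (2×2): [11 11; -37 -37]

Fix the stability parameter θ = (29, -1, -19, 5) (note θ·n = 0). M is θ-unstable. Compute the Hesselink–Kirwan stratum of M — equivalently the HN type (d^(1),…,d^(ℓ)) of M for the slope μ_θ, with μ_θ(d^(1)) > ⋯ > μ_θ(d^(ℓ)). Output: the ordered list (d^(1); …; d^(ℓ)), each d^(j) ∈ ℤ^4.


Via rank(M_{q-1}∘⋯∘M_p): M ≅ I[1,1], I[2,4], I[3,3], I[4,4].
μ_θ-semistable layers: μ^(1)=29; μ^(2)=5; μ^(3)=-10; μ^(4)=-19

((1, 0, 0, 0); (0, 0, 0, 2); (0, 1, 1, 0); (0, 0, 1, 0))


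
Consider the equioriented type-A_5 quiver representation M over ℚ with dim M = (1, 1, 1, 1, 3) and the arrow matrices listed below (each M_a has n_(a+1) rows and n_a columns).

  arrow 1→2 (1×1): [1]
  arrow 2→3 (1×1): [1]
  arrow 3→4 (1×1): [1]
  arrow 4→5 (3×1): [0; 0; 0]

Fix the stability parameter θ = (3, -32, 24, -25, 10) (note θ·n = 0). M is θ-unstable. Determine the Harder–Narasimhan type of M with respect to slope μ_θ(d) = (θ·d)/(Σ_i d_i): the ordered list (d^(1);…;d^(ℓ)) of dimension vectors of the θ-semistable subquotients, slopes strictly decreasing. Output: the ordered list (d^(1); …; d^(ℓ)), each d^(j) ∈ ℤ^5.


Via rank(M_{q-1}∘⋯∘M_p): M ≅ I[1,4], I[5,5]^3.
μ_θ-semistable layers: μ^(1)=10; μ^(2)=-1/2; μ^(3)=-29/2

((0, 0, 0, 0, 3); (0, 0, 1, 1, 0); (1, 1, 0, 0, 0))


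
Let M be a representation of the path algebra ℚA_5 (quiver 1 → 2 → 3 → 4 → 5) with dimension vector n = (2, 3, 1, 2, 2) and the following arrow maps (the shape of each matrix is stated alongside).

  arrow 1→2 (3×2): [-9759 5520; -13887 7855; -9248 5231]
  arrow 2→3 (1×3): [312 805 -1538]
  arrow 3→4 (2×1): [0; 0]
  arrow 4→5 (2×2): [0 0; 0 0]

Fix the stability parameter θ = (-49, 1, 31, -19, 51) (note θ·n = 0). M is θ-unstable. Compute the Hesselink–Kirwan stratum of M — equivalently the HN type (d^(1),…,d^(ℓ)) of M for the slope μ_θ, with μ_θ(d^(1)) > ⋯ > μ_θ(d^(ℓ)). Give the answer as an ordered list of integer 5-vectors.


Via rank(M_{q-1}∘⋯∘M_p): M ≅ I[1,2], I[1,3], I[2,2], I[4,4]^2, I[5,5]^2.
μ_θ-semistable layers: μ^(1)=51; μ^(2)=31; μ^(3)=1; μ^(4)=-19; μ^(5)=-49

((0, 0, 0, 0, 2); (0, 0, 1, 0, 0); (0, 3, 0, 0, 0); (0, 0, 0, 2, 0); (2, 0, 0, 0, 0))


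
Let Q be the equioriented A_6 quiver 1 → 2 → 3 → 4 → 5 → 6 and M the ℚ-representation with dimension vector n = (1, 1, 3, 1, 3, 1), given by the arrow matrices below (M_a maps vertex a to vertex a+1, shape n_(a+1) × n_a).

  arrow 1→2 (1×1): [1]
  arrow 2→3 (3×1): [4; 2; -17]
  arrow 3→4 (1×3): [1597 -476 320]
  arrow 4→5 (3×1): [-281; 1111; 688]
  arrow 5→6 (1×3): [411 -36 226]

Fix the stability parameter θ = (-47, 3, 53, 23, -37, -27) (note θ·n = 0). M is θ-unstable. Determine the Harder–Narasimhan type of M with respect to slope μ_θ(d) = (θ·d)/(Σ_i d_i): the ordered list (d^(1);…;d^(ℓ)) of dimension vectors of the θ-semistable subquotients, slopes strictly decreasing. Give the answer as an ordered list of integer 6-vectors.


Via rank(M_{q-1}∘⋯∘M_p): M ≅ I[1,6], I[3,3]^2, I[5,5]^2.
μ_θ-semistable layers: μ^(1)=53; μ^(2)=3; μ^(3)=-37; μ^(4)=-47

((0, 0, 2, 0, 0, 0); (0, 1, 1, 1, 1, 1); (0, 0, 0, 0, 2, 0); (1, 0, 0, 0, 0, 0))


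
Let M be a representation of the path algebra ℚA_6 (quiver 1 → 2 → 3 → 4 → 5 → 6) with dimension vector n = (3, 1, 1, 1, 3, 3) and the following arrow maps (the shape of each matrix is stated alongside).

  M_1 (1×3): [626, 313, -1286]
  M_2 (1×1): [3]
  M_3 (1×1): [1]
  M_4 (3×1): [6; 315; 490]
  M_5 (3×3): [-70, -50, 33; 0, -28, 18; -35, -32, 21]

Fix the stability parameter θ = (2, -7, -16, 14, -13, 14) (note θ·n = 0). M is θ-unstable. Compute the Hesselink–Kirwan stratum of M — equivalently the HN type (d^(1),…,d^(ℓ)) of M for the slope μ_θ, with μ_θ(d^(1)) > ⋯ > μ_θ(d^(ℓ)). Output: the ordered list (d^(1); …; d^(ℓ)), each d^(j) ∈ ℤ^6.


Via rank(M_{q-1}∘⋯∘M_p): M ≅ I[1,1]^2, I[1,5], I[5,6]^2, I[6,6].
μ_θ-semistable layers: μ^(1)=14; μ^(2)=2; μ^(3)=1/2; μ^(4)=-7; μ^(5)=-13

((0, 0, 0, 0, 0, 3); (2, 0, 0, 0, 0, 0); (0, 0, 0, 1, 1, 0); (1, 1, 1, 0, 0, 0); (0, 0, 0, 0, 2, 0))


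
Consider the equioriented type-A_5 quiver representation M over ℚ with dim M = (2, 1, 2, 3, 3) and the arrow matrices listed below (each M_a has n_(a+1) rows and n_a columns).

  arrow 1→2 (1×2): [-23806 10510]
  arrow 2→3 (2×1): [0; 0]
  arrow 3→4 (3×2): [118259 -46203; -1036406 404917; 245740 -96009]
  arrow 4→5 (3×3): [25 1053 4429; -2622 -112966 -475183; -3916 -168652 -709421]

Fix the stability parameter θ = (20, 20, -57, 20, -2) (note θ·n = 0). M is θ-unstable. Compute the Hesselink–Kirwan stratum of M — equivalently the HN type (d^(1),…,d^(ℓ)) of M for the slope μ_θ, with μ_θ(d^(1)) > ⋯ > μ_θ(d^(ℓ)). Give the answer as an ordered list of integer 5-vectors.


Via rank(M_{q-1}∘⋯∘M_p): M ≅ I[1,1], I[1,2], I[3,5]^2, I[4,4], I[5,5].
μ_θ-semistable layers: μ^(1)=20; μ^(2)=9; μ^(3)=-2; μ^(4)=-57

((2, 1, 0, 1, 0); (0, 0, 0, 2, 2); (0, 0, 0, 0, 1); (0, 0, 2, 0, 0))


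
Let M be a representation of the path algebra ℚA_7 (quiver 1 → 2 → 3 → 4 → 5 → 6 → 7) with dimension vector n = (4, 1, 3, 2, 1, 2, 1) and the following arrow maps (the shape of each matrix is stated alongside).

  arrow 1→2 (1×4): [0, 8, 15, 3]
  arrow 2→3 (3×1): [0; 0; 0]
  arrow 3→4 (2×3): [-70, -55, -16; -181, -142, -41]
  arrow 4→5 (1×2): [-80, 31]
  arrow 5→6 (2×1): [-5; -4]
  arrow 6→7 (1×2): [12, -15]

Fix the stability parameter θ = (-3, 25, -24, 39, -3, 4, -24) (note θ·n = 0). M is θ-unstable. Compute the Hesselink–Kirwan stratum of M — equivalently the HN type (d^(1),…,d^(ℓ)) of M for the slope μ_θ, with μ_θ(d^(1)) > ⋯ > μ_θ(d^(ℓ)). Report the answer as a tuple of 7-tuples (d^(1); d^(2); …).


Via rank(M_{q-1}∘⋯∘M_p): M ≅ I[1,1]^3, I[1,2], I[3,3], I[3,4], I[3,6], I[6,7].
μ_θ-semistable layers: μ^(1)=39; μ^(2)=25; μ^(3)=40/3; μ^(4)=-3; μ^(5)=-10; μ^(6)=-24

((0, 0, 0, 1, 0, 0, 0); (0, 1, 0, 0, 0, 0, 0); (0, 0, 0, 1, 1, 1, 0); (4, 0, 0, 0, 0, 0, 0); (0, 0, 0, 0, 0, 1, 1); (0, 0, 3, 0, 0, 0, 0))


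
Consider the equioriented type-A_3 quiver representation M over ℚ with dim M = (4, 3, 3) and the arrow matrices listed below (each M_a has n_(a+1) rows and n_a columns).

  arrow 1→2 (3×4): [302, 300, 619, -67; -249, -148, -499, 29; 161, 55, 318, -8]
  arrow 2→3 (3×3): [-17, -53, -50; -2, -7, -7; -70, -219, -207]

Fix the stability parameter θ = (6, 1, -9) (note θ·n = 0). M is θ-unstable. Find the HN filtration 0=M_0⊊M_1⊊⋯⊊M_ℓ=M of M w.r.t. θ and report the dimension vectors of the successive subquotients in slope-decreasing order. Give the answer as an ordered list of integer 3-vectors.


Barcode: M ≅ I[1,1], I[1,2], I[1,3]^2, I[3,3]. HN layers by μ_θ (4 steps, strictly decreasing):
  μ^(1)=6; μ^(2)=7/2; μ^(3)=-2/3; μ^(4)=-9

((1, 0, 0); (1, 1, 0); (2, 2, 2); (0, 0, 1))


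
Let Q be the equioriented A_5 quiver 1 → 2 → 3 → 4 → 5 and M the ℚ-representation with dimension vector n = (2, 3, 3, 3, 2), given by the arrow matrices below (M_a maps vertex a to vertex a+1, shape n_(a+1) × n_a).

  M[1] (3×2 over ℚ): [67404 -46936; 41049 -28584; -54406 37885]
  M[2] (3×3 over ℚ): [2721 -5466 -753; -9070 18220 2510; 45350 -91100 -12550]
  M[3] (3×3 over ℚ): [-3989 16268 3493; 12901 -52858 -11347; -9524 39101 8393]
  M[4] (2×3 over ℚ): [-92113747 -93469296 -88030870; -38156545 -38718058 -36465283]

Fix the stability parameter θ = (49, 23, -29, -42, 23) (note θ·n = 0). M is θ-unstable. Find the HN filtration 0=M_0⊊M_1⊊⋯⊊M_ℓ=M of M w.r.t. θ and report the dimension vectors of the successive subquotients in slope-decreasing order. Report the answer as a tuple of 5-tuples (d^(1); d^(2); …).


Via rank(M_{q-1}∘⋯∘M_p): M ≅ I[1,2], I[1,5], I[2,2], I[3,3], I[3,5], I[4,4].
μ_θ-semistable layers: μ^(1)=36; μ^(2)=23; μ^(3)=1/4; μ^(4)=-29; μ^(5)=-71/2; μ^(6)=-42

((1, 1, 0, 0, 0); (0, 1, 0, 0, 2); (1, 1, 1, 1, 0); (0, 0, 1, 0, 0); (0, 0, 1, 1, 0); (0, 0, 0, 1, 0))


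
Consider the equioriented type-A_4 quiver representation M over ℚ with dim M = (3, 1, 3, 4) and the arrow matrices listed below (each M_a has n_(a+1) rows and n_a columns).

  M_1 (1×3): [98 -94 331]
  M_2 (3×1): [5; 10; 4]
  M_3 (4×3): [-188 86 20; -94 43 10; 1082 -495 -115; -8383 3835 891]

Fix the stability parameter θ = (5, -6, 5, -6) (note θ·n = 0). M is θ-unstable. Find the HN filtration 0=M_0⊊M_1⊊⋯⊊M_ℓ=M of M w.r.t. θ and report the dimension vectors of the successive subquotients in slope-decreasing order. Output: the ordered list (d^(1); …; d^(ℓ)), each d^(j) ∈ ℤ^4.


Via rank(M_{q-1}∘⋯∘M_p): M ≅ I[1,1]^2, I[1,4], I[3,4]^2, I[4,4].
μ_θ-semistable layers: μ^(1)=5; μ^(2)=-1/2; μ^(3)=-6

((2, 0, 0, 0); (1, 1, 3, 3); (0, 0, 0, 1))


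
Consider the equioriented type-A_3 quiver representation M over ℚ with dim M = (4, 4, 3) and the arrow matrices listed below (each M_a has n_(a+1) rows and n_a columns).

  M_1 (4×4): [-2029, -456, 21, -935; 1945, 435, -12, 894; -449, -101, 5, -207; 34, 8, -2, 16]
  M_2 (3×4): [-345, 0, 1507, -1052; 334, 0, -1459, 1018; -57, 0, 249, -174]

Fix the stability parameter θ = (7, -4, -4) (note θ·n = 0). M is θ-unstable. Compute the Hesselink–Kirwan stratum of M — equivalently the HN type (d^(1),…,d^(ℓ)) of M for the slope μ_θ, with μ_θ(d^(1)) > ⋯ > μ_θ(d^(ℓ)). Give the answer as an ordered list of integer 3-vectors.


Via rank(M_{q-1}∘⋯∘M_p): M ≅ I[1,2], I[1,3]^3.
μ_θ-semistable layers: μ^(1)=3/2; μ^(2)=-1/3

((1, 1, 0); (3, 3, 3))


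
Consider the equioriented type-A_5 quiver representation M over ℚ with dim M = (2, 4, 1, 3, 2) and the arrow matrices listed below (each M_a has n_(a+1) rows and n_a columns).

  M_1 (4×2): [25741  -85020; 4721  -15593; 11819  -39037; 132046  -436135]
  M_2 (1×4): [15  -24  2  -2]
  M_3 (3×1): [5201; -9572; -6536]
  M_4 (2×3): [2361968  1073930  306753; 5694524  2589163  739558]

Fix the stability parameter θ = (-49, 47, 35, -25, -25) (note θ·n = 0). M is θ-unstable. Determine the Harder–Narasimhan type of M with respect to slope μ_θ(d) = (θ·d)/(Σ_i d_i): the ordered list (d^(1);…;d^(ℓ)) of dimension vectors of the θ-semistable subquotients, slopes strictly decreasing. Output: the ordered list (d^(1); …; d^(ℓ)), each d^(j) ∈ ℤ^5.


Interval decomposition of M: I[1,2], I[1,4], I[2,2]^2, I[4,5]^2.
HN type (ℓ=4): μ^(1)=47; μ^(2)=19; μ^(3)=-25; μ^(4)=-49

((0, 3, 0, 0, 0); (0, 1, 1, 1, 0); (0, 0, 0, 2, 2); (2, 0, 0, 0, 0))


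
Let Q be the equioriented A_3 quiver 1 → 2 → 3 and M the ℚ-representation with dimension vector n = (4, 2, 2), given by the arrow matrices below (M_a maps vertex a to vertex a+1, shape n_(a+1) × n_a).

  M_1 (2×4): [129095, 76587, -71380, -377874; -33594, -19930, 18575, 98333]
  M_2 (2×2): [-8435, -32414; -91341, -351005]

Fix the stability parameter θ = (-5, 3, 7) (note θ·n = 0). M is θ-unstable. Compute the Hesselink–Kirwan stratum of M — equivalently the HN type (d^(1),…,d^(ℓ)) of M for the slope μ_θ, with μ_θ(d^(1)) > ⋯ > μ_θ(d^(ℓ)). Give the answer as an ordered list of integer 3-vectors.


Barcode: M ≅ I[1,1]^2, I[1,3]^2. HN layers by μ_θ (3 steps, strictly decreasing):
  μ^(1)=7; μ^(2)=3; μ^(3)=-5

((0, 0, 2); (0, 2, 0); (4, 0, 0))


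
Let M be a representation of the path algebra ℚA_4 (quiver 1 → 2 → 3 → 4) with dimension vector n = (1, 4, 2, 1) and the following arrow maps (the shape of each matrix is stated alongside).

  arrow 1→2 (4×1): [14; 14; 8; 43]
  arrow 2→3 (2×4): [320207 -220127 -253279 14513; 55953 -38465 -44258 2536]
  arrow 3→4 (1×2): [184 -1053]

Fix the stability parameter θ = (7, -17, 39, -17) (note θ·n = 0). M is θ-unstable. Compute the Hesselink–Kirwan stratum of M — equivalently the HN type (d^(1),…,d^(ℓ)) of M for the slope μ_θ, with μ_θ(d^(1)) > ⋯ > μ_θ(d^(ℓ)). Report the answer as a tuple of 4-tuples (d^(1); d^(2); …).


Interval decomposition of M: I[1,3], I[2,2]^2, I[2,4].
HN type (ℓ=4): μ^(1)=39; μ^(2)=11; μ^(3)=-5; μ^(4)=-17

((0, 0, 1, 0); (0, 0, 1, 1); (1, 1, 0, 0); (0, 3, 0, 0))


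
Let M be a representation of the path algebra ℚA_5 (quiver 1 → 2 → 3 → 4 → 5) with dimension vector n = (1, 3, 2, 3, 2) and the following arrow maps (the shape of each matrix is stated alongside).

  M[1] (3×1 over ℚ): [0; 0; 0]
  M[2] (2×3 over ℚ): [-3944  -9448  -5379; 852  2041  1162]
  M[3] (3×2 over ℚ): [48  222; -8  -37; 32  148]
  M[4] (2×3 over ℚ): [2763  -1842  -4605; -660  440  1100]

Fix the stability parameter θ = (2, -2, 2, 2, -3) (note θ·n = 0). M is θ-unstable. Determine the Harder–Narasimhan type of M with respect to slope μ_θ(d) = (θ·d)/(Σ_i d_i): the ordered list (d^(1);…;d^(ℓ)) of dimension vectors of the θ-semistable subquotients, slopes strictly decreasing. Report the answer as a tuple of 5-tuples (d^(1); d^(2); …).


Via rank(M_{q-1}∘⋯∘M_p): M ≅ I[1,1], I[2,2], I[2,3], I[2,4], I[4,4], I[4,5], I[5,5].
μ_θ-semistable layers: μ^(1)=2; μ^(2)=-1/2; μ^(3)=-2; μ^(4)=-3

((1, 0, 2, 2, 0); (0, 0, 0, 1, 1); (0, 3, 0, 0, 0); (0, 0, 0, 0, 1))


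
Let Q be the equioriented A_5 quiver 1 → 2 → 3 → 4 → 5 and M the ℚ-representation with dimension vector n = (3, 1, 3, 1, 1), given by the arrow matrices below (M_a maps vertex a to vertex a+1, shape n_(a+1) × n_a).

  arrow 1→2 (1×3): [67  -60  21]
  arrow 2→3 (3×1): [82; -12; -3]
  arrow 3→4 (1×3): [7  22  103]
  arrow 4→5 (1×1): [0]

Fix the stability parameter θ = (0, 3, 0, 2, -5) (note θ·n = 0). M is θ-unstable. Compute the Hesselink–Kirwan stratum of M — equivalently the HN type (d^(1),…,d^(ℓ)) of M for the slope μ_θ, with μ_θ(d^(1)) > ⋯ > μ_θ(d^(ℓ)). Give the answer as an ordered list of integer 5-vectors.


Interval decomposition of M: I[1,1]^2, I[1,4], I[3,3]^2, I[5,5].
HN type (ℓ=4): μ^(1)=2; μ^(2)=3/2; μ^(3)=0; μ^(4)=-5

((0, 0, 0, 1, 0); (0, 1, 1, 0, 0); (3, 0, 2, 0, 0); (0, 0, 0, 0, 1))


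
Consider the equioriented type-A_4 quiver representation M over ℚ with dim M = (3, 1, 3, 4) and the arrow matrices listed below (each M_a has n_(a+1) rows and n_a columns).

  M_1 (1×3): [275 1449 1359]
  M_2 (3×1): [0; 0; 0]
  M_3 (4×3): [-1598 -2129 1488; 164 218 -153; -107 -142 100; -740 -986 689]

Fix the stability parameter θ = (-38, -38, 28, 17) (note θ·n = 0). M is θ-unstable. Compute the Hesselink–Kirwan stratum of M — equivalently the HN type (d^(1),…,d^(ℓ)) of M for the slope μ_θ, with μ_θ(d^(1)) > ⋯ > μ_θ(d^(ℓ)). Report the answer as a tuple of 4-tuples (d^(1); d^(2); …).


Interval decomposition of M: I[1,1]^2, I[1,2], I[3,4]^3, I[4,4].
HN type (ℓ=3): μ^(1)=45/2; μ^(2)=17; μ^(3)=-38

((0, 0, 3, 3); (0, 0, 0, 1); (3, 1, 0, 0))


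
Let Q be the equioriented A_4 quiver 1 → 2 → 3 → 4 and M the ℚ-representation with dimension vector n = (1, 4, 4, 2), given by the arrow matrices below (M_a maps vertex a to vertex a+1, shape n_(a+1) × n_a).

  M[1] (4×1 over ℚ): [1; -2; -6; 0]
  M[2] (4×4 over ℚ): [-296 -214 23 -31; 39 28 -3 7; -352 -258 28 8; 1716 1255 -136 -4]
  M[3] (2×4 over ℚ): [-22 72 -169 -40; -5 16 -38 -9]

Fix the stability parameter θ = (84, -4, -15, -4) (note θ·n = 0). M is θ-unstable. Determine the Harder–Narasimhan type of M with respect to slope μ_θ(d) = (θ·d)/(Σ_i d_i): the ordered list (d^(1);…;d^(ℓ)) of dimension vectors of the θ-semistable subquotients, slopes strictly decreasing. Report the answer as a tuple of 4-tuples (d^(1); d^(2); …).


Interval decomposition of M: I[1,3], I[2,3], I[2,4]^2.
HN type (ℓ=3): μ^(1)=65/3; μ^(2)=-4; μ^(3)=-19/2

((1, 1, 1, 0); (0, 0, 0, 2); (0, 3, 3, 0))


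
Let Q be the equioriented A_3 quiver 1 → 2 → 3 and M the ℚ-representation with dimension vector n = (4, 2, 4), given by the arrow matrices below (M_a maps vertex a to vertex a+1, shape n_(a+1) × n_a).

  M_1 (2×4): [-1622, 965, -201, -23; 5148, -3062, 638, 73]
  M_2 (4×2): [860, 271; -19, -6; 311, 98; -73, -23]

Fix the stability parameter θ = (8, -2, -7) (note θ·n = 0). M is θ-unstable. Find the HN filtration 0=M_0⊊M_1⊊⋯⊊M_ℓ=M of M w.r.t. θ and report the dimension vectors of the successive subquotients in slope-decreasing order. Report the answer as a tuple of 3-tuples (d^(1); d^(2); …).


Barcode: M ≅ I[1,1]^2, I[1,3]^2, I[3,3]^2. HN layers by μ_θ (3 steps, strictly decreasing):
  μ^(1)=8; μ^(2)=-1/3; μ^(3)=-7

((2, 0, 0); (2, 2, 2); (0, 0, 2))


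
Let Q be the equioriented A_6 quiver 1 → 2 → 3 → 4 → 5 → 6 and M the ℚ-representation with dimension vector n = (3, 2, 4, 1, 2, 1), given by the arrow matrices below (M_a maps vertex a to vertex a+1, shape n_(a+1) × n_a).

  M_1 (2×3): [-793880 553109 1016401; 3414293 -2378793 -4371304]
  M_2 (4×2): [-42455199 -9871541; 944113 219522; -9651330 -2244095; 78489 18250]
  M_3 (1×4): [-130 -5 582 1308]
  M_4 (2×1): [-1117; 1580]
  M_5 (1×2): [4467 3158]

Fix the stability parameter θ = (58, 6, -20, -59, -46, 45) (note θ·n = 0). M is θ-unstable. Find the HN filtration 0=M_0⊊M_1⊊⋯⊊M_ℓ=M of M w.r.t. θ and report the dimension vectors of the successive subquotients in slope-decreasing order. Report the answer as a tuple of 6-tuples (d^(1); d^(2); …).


Interval decomposition of M: I[1,1], I[1,3], I[1,6], I[3,3]^2, I[5,5].
HN type (ℓ=6): μ^(1)=58; μ^(2)=45; μ^(3)=44/3; μ^(4)=-61/5; μ^(5)=-20; μ^(6)=-46

((1, 0, 0, 0, 0, 0); (0, 0, 0, 0, 0, 1); (1, 1, 1, 0, 0, 0); (1, 1, 1, 1, 1, 0); (0, 0, 2, 0, 0, 0); (0, 0, 0, 0, 1, 0))


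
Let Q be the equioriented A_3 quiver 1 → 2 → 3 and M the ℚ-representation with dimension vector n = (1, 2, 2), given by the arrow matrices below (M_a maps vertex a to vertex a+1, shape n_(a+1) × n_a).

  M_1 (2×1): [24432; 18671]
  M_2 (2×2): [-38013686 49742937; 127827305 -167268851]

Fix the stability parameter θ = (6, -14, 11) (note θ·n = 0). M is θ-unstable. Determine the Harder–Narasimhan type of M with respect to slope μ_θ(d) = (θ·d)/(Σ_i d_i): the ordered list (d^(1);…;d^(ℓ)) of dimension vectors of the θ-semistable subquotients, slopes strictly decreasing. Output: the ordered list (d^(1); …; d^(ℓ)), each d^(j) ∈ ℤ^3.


Via rank(M_{q-1}∘⋯∘M_p): M ≅ I[1,3], I[2,3].
μ_θ-semistable layers: μ^(1)=11; μ^(2)=-4; μ^(3)=-14

((0, 0, 2); (1, 1, 0); (0, 1, 0))


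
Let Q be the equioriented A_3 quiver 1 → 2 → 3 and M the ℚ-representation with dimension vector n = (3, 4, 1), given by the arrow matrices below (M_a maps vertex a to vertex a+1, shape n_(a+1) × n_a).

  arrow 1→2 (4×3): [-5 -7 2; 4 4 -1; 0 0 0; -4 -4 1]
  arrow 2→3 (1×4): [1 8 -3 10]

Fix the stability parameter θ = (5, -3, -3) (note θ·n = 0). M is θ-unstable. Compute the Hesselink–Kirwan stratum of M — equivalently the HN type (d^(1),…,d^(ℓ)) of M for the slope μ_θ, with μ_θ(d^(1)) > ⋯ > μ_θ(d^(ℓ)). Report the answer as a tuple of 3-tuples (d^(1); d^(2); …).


Barcode: M ≅ I[1,1], I[1,2], I[1,3], I[2,2]^2. HN layers by μ_θ (4 steps, strictly decreasing):
  μ^(1)=5; μ^(2)=1; μ^(3)=-1/3; μ^(4)=-3

((1, 0, 0); (1, 1, 0); (1, 1, 1); (0, 2, 0))


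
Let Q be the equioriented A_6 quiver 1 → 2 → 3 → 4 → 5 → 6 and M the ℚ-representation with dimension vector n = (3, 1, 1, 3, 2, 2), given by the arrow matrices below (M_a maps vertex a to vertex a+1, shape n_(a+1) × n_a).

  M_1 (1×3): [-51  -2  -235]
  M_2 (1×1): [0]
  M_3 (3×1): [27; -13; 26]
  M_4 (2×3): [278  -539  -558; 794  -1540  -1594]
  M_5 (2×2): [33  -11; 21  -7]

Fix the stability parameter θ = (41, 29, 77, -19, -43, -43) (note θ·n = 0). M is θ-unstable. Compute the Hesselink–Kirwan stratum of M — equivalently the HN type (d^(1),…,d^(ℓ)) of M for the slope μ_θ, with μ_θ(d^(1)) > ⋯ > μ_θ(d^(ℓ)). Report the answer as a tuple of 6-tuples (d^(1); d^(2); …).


Interval decomposition of M: I[1,1]^2, I[1,2], I[3,6], I[4,4], I[4,5], I[6,6].
HN type (ℓ=6): μ^(1)=41; μ^(2)=35; μ^(3)=-7; μ^(4)=-19; μ^(5)=-31; μ^(6)=-43

((2, 0, 0, 0, 0, 0); (1, 1, 0, 0, 0, 0); (0, 0, 1, 1, 1, 1); (0, 0, 0, 1, 0, 0); (0, 0, 0, 1, 1, 0); (0, 0, 0, 0, 0, 1))


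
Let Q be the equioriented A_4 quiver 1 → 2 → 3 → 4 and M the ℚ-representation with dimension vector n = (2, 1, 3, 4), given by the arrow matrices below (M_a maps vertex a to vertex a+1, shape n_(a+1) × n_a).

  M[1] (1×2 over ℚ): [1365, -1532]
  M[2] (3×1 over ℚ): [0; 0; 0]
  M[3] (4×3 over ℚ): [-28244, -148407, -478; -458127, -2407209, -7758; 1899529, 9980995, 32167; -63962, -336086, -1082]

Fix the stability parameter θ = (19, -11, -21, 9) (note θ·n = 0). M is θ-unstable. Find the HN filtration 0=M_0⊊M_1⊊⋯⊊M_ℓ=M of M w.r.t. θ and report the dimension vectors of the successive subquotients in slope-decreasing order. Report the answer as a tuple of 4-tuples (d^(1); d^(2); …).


Interval decomposition of M: I[1,1], I[1,2], I[3,4]^3, I[4,4].
HN type (ℓ=4): μ^(1)=19; μ^(2)=9; μ^(3)=4; μ^(4)=-21

((1, 0, 0, 0); (0, 0, 0, 4); (1, 1, 0, 0); (0, 0, 3, 0))


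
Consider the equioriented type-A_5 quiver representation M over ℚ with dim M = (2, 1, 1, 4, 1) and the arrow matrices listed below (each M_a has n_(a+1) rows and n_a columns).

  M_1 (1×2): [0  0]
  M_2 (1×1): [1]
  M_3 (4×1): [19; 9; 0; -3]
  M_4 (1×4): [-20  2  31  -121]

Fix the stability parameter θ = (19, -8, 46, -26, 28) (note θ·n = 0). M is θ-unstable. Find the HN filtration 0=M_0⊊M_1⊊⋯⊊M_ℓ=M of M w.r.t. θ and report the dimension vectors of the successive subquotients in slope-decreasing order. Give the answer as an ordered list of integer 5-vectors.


Barcode: M ≅ I[1,1]^2, I[2,5], I[4,4]^3. HN layers by μ_θ (5 steps, strictly decreasing):
  μ^(1)=28; μ^(2)=19; μ^(3)=10; μ^(4)=-8; μ^(5)=-26

((0, 0, 0, 0, 1); (2, 0, 0, 0, 0); (0, 0, 1, 1, 0); (0, 1, 0, 0, 0); (0, 0, 0, 3, 0))


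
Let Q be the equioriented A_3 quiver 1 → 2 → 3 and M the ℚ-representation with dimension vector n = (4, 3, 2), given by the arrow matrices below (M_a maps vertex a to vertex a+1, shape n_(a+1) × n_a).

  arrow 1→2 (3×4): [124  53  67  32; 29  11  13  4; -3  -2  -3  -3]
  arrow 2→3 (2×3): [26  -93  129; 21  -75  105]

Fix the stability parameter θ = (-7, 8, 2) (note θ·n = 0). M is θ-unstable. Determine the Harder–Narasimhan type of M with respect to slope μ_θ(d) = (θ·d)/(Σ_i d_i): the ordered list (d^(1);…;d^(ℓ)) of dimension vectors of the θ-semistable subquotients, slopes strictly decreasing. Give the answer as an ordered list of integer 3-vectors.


Barcode: M ≅ I[1,1], I[1,2], I[1,3]^2. HN layers by μ_θ (3 steps, strictly decreasing):
  μ^(1)=8; μ^(2)=5; μ^(3)=-7

((0, 1, 0); (0, 2, 2); (4, 0, 0))


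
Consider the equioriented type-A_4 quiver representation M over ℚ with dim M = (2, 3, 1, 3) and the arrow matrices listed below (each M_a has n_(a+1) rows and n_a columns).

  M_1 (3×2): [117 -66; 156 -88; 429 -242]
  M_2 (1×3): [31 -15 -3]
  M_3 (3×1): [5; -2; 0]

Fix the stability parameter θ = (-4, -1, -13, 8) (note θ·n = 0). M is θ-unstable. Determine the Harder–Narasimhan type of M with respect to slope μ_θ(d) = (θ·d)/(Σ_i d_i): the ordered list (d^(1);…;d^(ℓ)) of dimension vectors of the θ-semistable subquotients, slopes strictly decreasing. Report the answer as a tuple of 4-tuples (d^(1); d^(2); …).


Interval decomposition of M: I[1,1], I[1,2], I[2,2], I[2,4], I[4,4]^2.
HN type (ℓ=4): μ^(1)=8; μ^(2)=-1; μ^(3)=-4; μ^(4)=-7

((0, 0, 0, 3); (0, 2, 0, 0); (2, 0, 0, 0); (0, 1, 1, 0))


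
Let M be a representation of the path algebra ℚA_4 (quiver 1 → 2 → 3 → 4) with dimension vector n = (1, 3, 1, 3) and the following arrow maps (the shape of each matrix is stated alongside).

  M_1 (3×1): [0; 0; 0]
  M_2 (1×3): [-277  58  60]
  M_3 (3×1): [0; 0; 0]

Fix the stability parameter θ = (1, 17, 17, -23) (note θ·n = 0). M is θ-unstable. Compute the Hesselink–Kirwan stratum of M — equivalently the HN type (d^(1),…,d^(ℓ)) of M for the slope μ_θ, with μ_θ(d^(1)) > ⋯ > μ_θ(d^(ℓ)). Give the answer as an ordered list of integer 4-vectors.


Barcode: M ≅ I[1,1], I[2,2]^2, I[2,3], I[4,4]^3. HN layers by μ_θ (3 steps, strictly decreasing):
  μ^(1)=17; μ^(2)=1; μ^(3)=-23

((0, 3, 1, 0); (1, 0, 0, 0); (0, 0, 0, 3))


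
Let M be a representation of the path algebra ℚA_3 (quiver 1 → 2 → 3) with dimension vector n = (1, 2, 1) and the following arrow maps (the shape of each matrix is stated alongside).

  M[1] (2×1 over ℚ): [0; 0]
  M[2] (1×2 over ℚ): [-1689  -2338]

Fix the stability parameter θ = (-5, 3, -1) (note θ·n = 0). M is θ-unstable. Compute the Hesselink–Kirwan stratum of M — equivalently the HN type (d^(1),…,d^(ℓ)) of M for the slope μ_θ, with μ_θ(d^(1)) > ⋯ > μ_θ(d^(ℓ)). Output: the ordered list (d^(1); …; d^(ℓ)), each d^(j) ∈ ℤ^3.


Interval decomposition of M: I[1,1], I[2,2], I[2,3].
HN type (ℓ=3): μ^(1)=3; μ^(2)=1; μ^(3)=-5

((0, 1, 0); (0, 1, 1); (1, 0, 0))


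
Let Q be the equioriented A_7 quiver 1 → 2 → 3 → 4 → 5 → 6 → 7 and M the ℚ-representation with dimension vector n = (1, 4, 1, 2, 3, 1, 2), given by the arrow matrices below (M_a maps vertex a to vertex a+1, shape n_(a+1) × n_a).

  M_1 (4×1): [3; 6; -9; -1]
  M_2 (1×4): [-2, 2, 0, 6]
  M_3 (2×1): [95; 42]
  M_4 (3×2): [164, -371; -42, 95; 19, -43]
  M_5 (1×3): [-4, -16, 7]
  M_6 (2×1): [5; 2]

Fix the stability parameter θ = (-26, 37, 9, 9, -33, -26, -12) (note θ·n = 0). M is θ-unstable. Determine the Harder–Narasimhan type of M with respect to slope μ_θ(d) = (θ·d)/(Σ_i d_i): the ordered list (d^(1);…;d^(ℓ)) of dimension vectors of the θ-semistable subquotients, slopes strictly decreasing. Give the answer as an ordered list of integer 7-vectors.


Barcode: M ≅ I[1,2], I[2,2]^2, I[2,7], I[4,5], I[5,5], I[7,7]. HN layers by μ_θ (5 steps, strictly decreasing):
  μ^(1)=37; μ^(2)=-8/3; μ^(3)=-12; μ^(4)=-26; μ^(5)=-33

((0, 3, 0, 0, 0, 0, 0); (0, 1, 1, 1, 1, 1, 1); (0, 0, 0, 1, 1, 0, 1); (1, 0, 0, 0, 0, 0, 0); (0, 0, 0, 0, 1, 0, 0))
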